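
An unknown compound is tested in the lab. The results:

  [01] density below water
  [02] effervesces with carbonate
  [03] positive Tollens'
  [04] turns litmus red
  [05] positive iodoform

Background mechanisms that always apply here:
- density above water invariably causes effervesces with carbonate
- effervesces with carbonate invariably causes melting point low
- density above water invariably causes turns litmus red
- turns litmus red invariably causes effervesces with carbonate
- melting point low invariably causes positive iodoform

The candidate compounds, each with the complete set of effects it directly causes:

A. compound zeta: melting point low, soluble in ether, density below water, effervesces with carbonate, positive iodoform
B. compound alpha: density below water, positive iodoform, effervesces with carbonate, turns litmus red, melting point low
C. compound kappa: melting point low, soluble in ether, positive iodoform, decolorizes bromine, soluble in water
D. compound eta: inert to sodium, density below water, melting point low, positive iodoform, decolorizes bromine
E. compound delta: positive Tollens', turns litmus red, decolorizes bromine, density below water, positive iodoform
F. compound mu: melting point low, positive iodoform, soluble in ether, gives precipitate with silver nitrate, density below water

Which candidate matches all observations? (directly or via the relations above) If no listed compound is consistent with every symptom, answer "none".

Checking each candidate against the observations:
(A) compound zeta — density below water +; effervesces with carbonate +; positive Tollens' -; turns litmus red -; positive iodoform +
(B) compound alpha — density below water +; effervesces with carbonate +; positive Tollens' -; turns litmus red +; positive iodoform +
(C) compound kappa — density below water -; effervesces with carbonate -; positive Tollens' -; turns litmus red -; positive iodoform +
(D) compound eta — density below water +; effervesces with carbonate -; positive Tollens' -; turns litmus red -; positive iodoform +
(E) compound delta — accounts for every observation (effervesces with carbonate by turns litmus red → effervesces with carbonate)
(F) compound mu — does not account for effervesces with carbonate, positive Tollens', turns litmus red
(E) alone accounts for all the evidence.

E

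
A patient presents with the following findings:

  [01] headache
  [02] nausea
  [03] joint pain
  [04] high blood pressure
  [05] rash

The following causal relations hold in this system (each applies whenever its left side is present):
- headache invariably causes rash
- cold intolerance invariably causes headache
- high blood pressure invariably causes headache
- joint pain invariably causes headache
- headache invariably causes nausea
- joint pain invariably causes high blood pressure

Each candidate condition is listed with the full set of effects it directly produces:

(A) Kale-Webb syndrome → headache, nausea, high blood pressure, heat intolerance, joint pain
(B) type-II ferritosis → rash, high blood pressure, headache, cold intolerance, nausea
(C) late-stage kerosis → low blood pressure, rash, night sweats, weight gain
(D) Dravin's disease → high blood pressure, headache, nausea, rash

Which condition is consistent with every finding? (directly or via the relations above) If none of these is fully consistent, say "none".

A

Per-candidate check:
(A) Kale-Webb syndrome — accounts for every observation (rash by headache → rash)
(B) type-II ferritosis — does not account for joint pain
(C) late-stage kerosis — headache -; nausea -; joint pain -; high blood pressure -; rash +
(D) Dravin's disease — does not account for joint pain
(A) alone accounts for all the evidence.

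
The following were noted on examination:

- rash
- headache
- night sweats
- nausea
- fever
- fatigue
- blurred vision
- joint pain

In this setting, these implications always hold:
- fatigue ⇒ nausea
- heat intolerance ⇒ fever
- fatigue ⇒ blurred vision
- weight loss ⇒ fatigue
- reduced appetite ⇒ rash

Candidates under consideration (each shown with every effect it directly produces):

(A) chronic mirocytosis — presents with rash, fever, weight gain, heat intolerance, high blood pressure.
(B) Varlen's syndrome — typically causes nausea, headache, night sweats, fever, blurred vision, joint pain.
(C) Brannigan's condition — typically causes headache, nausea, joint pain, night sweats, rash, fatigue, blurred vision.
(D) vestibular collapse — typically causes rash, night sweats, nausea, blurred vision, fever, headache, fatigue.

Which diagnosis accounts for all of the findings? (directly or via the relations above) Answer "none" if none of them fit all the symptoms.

none

Testing each hypothesis:
(A) chronic mirocytosis — does not account for headache, night sweats, nausea, fatigue, blurred vision, joint pain
(B) Varlen's syndrome — rash NO; headache yes; night sweats yes; nausea yes; fever yes; fatigue NO; blurred vision yes; joint pain yes
(C) Brannigan's condition — does not account for fever
(D) vestibular collapse — does not account for joint pain
None of the listed candidates fits everything.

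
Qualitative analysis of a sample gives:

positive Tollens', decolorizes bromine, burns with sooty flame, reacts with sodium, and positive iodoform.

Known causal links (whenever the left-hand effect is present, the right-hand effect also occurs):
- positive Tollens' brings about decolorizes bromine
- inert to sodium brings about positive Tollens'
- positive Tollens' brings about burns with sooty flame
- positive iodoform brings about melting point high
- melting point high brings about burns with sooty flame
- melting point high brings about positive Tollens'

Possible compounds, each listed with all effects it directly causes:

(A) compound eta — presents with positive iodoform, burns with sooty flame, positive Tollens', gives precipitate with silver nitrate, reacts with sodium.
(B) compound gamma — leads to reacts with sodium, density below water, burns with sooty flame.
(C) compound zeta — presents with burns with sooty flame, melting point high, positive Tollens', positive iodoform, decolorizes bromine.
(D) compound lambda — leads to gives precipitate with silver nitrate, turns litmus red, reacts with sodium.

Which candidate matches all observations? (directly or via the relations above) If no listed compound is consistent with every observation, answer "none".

Per-candidate check:
(A) compound eta — positive Tollens' match; decolorizes bromine match (via positive Tollens' → decolorizes bromine); burns with sooty flame match; reacts with sodium match; positive iodoform match
(B) compound gamma — does not account for positive Tollens', decolorizes bromine, positive iodoform
(C) compound zeta — does not account for reacts with sodium
(D) compound lambda — does not account for positive Tollens', decolorizes bromine, burns with sooty flame, positive iodoform
Only (A) is consistent with every observation.

A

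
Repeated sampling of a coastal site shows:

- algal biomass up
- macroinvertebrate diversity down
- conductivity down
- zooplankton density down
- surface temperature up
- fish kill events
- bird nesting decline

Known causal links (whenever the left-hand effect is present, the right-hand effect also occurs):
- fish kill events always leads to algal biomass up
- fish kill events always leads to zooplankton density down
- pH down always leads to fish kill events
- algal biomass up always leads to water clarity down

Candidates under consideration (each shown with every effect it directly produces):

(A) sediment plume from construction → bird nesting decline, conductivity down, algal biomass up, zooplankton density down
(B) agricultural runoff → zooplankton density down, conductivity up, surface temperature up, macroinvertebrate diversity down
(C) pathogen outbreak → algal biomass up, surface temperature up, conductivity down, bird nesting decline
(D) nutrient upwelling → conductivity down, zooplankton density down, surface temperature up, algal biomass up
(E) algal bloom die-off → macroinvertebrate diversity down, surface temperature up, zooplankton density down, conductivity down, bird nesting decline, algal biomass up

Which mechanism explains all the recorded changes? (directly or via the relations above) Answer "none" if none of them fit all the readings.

none

Testing each hypothesis:
(A) sediment plume from construction — algal biomass up +; macroinvertebrate diversity down -; conductivity down +; zooplankton density down +; surface temperature up -; fish kill events -; bird nesting decline +
(B) agricultural runoff — algal biomass up -; macroinvertebrate diversity down +; conductivity down -; zooplankton density down +; surface temperature up +; fish kill events -; bird nesting decline -
(C) pathogen outbreak — algal biomass up +; macroinvertebrate diversity down -; conductivity down +; zooplankton density down -; surface temperature up +; fish kill events -; bird nesting decline +
(D) nutrient upwelling — algal biomass up +; macroinvertebrate diversity down -; conductivity down +; zooplankton density down +; surface temperature up +; fish kill events -; bird nesting decline -
(E) algal bloom die-off — algal biomass up +; macroinvertebrate diversity down +; conductivity down +; zooplankton density down +; surface temperature up +; fish kill events -; bird nesting decline +
Every candidate fails on at least one observation.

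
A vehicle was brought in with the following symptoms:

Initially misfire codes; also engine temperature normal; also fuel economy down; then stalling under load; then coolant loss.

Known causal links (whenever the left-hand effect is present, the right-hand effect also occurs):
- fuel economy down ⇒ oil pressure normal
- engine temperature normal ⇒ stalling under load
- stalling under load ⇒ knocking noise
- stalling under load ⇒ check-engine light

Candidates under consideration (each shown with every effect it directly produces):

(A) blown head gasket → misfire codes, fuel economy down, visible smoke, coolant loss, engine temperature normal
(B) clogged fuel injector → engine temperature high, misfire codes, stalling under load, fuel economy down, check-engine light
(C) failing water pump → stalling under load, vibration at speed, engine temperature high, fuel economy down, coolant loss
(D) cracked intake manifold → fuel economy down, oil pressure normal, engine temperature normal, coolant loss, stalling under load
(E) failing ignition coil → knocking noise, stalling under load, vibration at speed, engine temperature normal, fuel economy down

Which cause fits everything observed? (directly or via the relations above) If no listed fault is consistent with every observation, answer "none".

A

Testing each hypothesis:
(A) blown head gasket — accounts for every observation (stalling under load through engine temperature normal → stalling under load)
(B) clogged fuel injector — fails on engine temperature normal, coolant loss (predicts engine temperature high, not engine temperature normal)
(C) failing water pump — misfire codes miss; engine temperature normal miss; fuel economy down match; stalling under load match; coolant loss match
(D) cracked intake manifold — misfire codes miss; engine temperature normal match; fuel economy down match; stalling under load match; coolant loss match
(E) failing ignition coil — does not account for misfire codes, coolant loss
Only (A) is consistent with every observation.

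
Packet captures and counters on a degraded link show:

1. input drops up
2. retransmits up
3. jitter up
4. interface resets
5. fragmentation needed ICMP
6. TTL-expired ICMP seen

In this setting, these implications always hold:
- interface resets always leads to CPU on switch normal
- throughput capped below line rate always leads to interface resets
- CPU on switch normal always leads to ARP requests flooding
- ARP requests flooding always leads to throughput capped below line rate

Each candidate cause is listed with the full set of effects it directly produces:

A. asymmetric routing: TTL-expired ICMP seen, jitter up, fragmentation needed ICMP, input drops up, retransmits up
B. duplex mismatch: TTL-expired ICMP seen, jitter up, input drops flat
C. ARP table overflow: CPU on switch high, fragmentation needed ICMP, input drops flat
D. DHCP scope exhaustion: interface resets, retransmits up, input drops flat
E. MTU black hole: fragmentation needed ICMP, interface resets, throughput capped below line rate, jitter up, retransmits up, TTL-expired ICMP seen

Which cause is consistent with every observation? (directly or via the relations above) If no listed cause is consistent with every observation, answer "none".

none

Checking each candidate against the observations:
(A) asymmetric routing — input drops up match; retransmits up match; jitter up match; interface resets miss; fragmentation needed ICMP match; TTL-expired ICMP seen match
(B) duplex mismatch — input drops up miss; retransmits up miss; jitter up match; interface resets miss; fragmentation needed ICMP miss; TTL-expired ICMP seen match
(C) ARP table overflow — fails on input drops up, retransmits up, jitter up, interface resets, TTL-expired ICMP seen (predicts input drops flat, not input drops up)
(D) DHCP scope exhaustion — input drops up miss; retransmits up match; jitter up miss; interface resets match; fragmentation needed ICMP miss; TTL-expired ICMP seen miss
(E) MTU black hole — input drops up miss; retransmits up match; jitter up match; interface resets match; fragmentation needed ICMP match; TTL-expired ICMP seen match
Every candidate fails on at least one observation.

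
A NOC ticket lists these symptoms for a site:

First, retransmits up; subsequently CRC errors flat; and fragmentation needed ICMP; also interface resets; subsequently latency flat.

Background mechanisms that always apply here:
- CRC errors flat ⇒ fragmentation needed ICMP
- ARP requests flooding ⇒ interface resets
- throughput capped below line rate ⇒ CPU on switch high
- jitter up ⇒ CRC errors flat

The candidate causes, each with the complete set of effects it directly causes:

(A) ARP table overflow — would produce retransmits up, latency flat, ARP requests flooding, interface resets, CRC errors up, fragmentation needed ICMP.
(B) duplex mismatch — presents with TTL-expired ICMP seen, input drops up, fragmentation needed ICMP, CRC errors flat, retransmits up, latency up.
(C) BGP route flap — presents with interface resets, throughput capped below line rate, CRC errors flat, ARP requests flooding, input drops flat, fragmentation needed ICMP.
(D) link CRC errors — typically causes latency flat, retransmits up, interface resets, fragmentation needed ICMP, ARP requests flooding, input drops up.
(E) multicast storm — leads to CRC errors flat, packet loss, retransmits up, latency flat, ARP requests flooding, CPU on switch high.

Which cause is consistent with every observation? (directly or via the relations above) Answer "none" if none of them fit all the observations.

Per-candidate check:
(A) ARP table overflow — fails on CRC errors flat (predicts CRC errors up, not CRC errors flat)
(B) duplex mismatch — retransmits up ✓; CRC errors flat ✓; fragmentation needed ICMP ✓; interface resets ✗; latency flat ✗
(C) BGP route flap — retransmits up ✗; CRC errors flat ✓; fragmentation needed ICMP ✓; interface resets ✓; latency flat ✗
(D) link CRC errors — does not account for CRC errors flat
(E) multicast storm — retransmits up ✓; CRC errors flat ✓; fragmentation needed ICMP ✓ (through CRC errors flat → fragmentation needed ICMP); interface resets ✓ (through ARP requests flooding → interface resets); latency flat ✓
Only (E) is consistent with every observation.

E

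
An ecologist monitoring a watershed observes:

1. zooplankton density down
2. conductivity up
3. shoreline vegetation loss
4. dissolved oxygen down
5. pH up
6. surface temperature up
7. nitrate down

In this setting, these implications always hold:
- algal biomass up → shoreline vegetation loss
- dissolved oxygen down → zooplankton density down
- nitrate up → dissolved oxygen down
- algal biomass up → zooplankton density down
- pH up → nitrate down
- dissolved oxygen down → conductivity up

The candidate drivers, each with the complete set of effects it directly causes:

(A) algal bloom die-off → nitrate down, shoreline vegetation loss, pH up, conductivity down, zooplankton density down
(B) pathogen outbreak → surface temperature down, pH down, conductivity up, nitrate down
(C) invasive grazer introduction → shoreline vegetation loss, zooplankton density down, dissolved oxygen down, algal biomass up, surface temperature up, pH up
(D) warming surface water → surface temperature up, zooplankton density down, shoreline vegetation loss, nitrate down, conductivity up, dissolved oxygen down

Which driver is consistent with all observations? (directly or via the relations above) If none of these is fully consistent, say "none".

For each candidate, compare predicted effects to what was observed:
(A) algal bloom die-off — fails on conductivity up, dissolved oxygen down, surface temperature up (predicts conductivity down, not conductivity up)
(B) pathogen outbreak — fails on zooplankton density down, shoreline vegetation loss, dissolved oxygen down, pH up, surface temperature up (predicts pH down, not pH up; predicts surface temperature down, not surface temperature up)
(C) invasive grazer introduction — accounts for every observation (conductivity up via dissolved oxygen down → conductivity up)
(D) warming surface water — zooplankton density down match; conductivity up match; shoreline vegetation loss match; dissolved oxygen down match; pH up miss; surface temperature up match; nitrate down match
(C) alone accounts for all the evidence.

C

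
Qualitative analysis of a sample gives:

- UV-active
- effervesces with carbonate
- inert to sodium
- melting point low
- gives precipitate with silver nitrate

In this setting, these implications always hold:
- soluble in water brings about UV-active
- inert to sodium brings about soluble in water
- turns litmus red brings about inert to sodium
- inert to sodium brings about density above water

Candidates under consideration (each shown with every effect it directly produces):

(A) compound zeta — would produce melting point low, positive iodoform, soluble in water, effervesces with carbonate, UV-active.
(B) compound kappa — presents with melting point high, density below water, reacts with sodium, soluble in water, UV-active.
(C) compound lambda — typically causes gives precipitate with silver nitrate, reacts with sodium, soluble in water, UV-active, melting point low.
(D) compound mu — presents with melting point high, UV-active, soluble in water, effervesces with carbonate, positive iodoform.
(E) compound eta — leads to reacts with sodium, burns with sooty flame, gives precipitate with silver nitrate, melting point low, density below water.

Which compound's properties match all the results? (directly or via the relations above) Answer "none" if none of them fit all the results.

Testing each hypothesis:
(A) compound zeta — UV-active ✓; effervesces with carbonate ✓; inert to sodium ✗; melting point low ✓; gives precipitate with silver nitrate ✗
(B) compound kappa — UV-active ✓; effervesces with carbonate ✗; inert to sodium ✗; melting point low ✗; gives precipitate with silver nitrate ✗
(C) compound lambda — UV-active ✓; effervesces with carbonate ✗; inert to sodium ✗; melting point low ✓; gives precipitate with silver nitrate ✓
(D) compound mu — fails on inert to sodium, melting point low, gives precipitate with silver nitrate (predicts melting point high, not melting point low)
(E) compound eta — UV-active ✗; effervesces with carbonate ✗; inert to sodium ✗; melting point low ✓; gives precipitate with silver nitrate ✓
None of the listed candidates fits everything.

none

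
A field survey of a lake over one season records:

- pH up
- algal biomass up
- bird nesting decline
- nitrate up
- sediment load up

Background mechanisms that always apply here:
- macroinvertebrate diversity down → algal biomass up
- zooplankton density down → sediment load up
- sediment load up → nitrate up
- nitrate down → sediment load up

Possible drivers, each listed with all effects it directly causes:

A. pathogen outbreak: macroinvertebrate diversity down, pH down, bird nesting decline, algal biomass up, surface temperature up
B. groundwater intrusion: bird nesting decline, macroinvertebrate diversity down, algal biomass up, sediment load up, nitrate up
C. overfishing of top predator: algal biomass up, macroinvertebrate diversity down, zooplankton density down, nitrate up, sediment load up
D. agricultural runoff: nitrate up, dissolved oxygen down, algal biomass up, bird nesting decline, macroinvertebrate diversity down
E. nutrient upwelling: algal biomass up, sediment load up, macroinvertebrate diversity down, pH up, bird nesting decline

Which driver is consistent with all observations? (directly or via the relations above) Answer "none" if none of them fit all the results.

E

Checking each candidate against the observations:
(A) pathogen outbreak — pH up NO; algal biomass up yes; bird nesting decline yes; nitrate up NO; sediment load up NO
(B) groundwater intrusion — pH up NO; algal biomass up yes; bird nesting decline yes; nitrate up yes; sediment load up yes
(C) overfishing of top predator — pH up NO; algal biomass up yes; bird nesting decline NO; nitrate up yes; sediment load up yes
(D) agricultural runoff — does not account for pH up, sediment load up
(E) nutrient upwelling — accounts for every observation (nitrate up by sediment load up → nitrate up)
(E) alone accounts for all the evidence.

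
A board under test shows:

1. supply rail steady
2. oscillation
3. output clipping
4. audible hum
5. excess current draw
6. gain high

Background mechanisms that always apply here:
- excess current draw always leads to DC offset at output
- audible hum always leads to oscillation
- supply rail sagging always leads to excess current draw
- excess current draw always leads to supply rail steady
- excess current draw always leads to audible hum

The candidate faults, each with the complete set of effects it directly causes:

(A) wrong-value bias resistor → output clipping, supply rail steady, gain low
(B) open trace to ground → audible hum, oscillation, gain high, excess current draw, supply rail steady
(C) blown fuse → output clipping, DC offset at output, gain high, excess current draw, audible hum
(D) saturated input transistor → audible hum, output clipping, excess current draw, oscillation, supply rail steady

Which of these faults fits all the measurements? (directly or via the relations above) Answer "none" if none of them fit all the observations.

C

For each candidate, compare predicted effects to what was observed:
(A) wrong-value bias resistor — supply rail steady yes; oscillation NO; output clipping yes; audible hum NO; excess current draw NO; gain high NO
(B) open trace to ground — does not account for output clipping
(C) blown fuse — supply rail steady yes (by excess current draw → supply rail steady); oscillation yes (by audible hum → oscillation); output clipping yes; audible hum yes; excess current draw yes; gain high yes
(D) saturated input transistor — supply rail steady yes; oscillation yes; output clipping yes; audible hum yes; excess current draw yes; gain high NO
(C) is the only candidate with no mismatches.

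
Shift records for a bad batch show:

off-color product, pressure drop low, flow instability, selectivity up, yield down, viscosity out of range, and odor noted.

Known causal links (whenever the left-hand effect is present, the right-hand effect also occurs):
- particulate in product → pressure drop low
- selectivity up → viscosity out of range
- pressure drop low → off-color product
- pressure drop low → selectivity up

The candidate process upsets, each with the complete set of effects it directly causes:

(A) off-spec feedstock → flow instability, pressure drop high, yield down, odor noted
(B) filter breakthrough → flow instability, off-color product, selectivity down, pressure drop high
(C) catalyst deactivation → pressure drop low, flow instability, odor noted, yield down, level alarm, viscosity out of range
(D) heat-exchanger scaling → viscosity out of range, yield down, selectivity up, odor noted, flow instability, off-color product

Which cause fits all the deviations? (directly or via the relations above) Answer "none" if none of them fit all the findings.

Per-candidate check:
(A) off-spec feedstock — fails on off-color product, pressure drop low, selectivity up, viscosity out of range (predicts pressure drop high, not pressure drop low)
(B) filter breakthrough — off-color product ✓; pressure drop low ✗; flow instability ✓; selectivity up ✗; yield down ✗; viscosity out of range ✗; odor noted ✗
(C) catalyst deactivation — accounts for every observation (off-color product by pressure drop low → off-color product)
(D) heat-exchanger scaling — off-color product ✓; pressure drop low ✗; flow instability ✓; selectivity up ✓; yield down ✓; viscosity out of range ✓; odor noted ✓
(C) is the only candidate with no mismatches.

C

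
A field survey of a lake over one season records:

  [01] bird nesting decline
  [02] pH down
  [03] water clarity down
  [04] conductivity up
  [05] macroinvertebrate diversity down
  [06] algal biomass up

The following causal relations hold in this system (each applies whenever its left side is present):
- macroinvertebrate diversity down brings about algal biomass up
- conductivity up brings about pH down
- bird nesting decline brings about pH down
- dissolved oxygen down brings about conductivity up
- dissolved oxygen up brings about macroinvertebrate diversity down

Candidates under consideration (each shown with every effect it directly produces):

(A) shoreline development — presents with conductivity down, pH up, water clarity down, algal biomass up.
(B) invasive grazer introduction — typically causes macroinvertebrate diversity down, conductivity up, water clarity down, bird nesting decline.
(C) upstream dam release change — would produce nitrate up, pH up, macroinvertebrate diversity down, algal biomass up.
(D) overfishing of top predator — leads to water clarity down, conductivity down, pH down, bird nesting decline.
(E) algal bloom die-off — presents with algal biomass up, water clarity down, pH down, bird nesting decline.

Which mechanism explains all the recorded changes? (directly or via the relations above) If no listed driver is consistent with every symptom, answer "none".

For each candidate, compare predicted effects to what was observed:
(A) shoreline development — bird nesting decline ✗; pH down ✗; water clarity down ✓; conductivity up ✗; macroinvertebrate diversity down ✗; algal biomass up ✓
(B) invasive grazer introduction — accounts for every observation (pH down via bird nesting decline → pH down)
(C) upstream dam release change — bird nesting decline ✗; pH down ✗; water clarity down ✗; conductivity up ✗; macroinvertebrate diversity down ✓; algal biomass up ✓
(D) overfishing of top predator — fails on conductivity up, macroinvertebrate diversity down, algal biomass up (predicts conductivity down, not conductivity up)
(E) algal bloom die-off — bird nesting decline ✓; pH down ✓; water clarity down ✓; conductivity up ✗; macroinvertebrate diversity down ✗; algal biomass up ✓
(B) alone accounts for all the evidence.

B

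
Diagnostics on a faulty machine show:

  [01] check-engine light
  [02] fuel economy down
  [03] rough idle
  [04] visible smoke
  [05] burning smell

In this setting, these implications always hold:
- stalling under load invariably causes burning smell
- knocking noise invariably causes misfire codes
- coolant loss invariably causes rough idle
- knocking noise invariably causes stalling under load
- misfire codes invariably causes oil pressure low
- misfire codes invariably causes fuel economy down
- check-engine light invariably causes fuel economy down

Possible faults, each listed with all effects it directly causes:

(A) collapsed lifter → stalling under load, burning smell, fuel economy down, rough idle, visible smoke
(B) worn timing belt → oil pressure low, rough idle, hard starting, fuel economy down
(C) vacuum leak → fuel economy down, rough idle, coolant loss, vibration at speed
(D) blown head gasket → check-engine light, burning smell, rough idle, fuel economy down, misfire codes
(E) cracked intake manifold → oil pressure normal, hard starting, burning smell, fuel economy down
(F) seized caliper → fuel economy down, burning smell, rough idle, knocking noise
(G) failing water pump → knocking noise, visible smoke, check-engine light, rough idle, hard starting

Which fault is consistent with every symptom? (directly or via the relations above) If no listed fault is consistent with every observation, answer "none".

G

Per-candidate check:
(A) collapsed lifter — check-engine light miss; fuel economy down match; rough idle match; visible smoke match; burning smell match
(B) worn timing belt — check-engine light miss; fuel economy down match; rough idle match; visible smoke miss; burning smell miss
(C) vacuum leak — does not account for check-engine light, visible smoke, burning smell
(D) blown head gasket — does not account for visible smoke
(E) cracked intake manifold — does not account for check-engine light, rough idle, visible smoke
(F) seized caliper — check-engine light miss; fuel economy down match; rough idle match; visible smoke miss; burning smell match
(G) failing water pump — check-engine light match; fuel economy down match (via check-engine light → fuel economy down); rough idle match; visible smoke match; burning smell match (via knocking noise → stalling under load → burning smell)
(G) alone accounts for all the evidence.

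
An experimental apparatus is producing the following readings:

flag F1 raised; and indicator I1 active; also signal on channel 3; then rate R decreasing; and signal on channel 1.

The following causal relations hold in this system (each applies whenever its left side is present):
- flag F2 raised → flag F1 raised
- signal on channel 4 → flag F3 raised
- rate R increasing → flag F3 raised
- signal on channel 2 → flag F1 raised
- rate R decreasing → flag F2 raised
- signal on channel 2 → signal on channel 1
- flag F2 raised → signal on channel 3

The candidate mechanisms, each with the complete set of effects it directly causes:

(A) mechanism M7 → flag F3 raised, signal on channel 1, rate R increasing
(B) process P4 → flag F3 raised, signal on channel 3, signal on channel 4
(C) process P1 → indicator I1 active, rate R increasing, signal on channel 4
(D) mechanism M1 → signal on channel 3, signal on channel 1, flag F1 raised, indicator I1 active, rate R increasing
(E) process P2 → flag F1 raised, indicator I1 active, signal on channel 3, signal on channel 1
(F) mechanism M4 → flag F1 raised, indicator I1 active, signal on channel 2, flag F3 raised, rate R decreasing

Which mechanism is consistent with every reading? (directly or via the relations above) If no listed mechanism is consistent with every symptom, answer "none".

F

Checking each candidate against the observations:
(A) mechanism M7 — flag F1 raised NO; indicator I1 active NO; signal on channel 3 NO; rate R decreasing NO; signal on channel 1 yes
(B) process P4 — flag F1 raised NO; indicator I1 active NO; signal on channel 3 yes; rate R decreasing NO; signal on channel 1 NO
(C) process P1 — flag F1 raised NO; indicator I1 active yes; signal on channel 3 NO; rate R decreasing NO; signal on channel 1 NO
(D) mechanism M1 — fails on rate R decreasing (predicts rate R increasing, not rate R decreasing)
(E) process P2 — flag F1 raised yes; indicator I1 active yes; signal on channel 3 yes; rate R decreasing NO; signal on channel 1 yes
(F) mechanism M4 — accounts for every observation (signal on channel 3 by rate R decreasing → flag F2 raised → signal on channel 3)
(F) alone accounts for all the evidence.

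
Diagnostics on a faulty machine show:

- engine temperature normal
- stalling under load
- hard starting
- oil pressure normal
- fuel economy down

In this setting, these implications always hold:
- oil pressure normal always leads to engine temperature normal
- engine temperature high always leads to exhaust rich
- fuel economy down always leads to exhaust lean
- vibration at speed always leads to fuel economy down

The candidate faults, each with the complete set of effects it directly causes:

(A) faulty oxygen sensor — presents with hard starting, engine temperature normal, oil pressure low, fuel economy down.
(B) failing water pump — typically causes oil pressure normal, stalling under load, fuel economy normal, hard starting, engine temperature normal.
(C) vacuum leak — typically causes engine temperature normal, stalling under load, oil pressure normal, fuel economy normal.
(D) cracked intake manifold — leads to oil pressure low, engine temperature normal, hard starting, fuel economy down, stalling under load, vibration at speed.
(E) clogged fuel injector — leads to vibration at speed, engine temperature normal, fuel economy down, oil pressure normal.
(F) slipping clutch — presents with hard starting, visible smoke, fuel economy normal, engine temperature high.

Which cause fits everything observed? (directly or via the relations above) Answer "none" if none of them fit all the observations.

none

Checking each candidate against the observations:
(A) faulty oxygen sensor — fails on stalling under load, oil pressure normal (predicts oil pressure low, not oil pressure normal)
(B) failing water pump — fails on fuel economy down (predicts fuel economy normal, not fuel economy down)
(C) vacuum leak — engine temperature normal yes; stalling under load yes; hard starting NO; oil pressure normal yes; fuel economy down NO
(D) cracked intake manifold — engine temperature normal yes; stalling under load yes; hard starting yes; oil pressure normal NO; fuel economy down yes
(E) clogged fuel injector — engine temperature normal yes; stalling under load NO; hard starting NO; oil pressure normal yes; fuel economy down yes
(F) slipping clutch — engine temperature normal NO; stalling under load NO; hard starting yes; oil pressure normal NO; fuel economy down NO
None of the listed candidates fits everything.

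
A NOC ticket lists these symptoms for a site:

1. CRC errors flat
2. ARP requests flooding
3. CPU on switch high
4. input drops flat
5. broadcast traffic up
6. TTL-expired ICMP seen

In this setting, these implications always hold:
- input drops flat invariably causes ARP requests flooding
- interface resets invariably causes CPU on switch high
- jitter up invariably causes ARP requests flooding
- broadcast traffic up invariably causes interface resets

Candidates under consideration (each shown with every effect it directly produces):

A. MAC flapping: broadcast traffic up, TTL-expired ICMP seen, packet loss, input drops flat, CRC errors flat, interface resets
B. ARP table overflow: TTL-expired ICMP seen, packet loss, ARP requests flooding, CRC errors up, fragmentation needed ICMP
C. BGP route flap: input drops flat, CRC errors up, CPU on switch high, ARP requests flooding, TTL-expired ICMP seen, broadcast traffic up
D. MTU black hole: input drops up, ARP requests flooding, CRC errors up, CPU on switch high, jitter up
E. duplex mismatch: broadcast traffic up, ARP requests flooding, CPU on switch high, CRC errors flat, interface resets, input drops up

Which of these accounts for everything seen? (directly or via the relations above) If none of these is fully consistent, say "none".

A

Checking each candidate against the observations:
(A) MAC flapping — CRC errors flat ✓; ARP requests flooding ✓ (through input drops flat → ARP requests flooding); CPU on switch high ✓ (through interface resets → CPU on switch high); input drops flat ✓; broadcast traffic up ✓; TTL-expired ICMP seen ✓
(B) ARP table overflow — CRC errors flat ✗; ARP requests flooding ✓; CPU on switch high ✗; input drops flat ✗; broadcast traffic up ✗; TTL-expired ICMP seen ✓
(C) BGP route flap — CRC errors flat ✗; ARP requests flooding ✓; CPU on switch high ✓; input drops flat ✓; broadcast traffic up ✓; TTL-expired ICMP seen ✓
(D) MTU black hole — CRC errors flat ✗; ARP requests flooding ✓; CPU on switch high ✓; input drops flat ✗; broadcast traffic up ✗; TTL-expired ICMP seen ✗
(E) duplex mismatch — CRC errors flat ✓; ARP requests flooding ✓; CPU on switch high ✓; input drops flat ✗; broadcast traffic up ✓; TTL-expired ICMP seen ✗
Only (A) is consistent with every observation.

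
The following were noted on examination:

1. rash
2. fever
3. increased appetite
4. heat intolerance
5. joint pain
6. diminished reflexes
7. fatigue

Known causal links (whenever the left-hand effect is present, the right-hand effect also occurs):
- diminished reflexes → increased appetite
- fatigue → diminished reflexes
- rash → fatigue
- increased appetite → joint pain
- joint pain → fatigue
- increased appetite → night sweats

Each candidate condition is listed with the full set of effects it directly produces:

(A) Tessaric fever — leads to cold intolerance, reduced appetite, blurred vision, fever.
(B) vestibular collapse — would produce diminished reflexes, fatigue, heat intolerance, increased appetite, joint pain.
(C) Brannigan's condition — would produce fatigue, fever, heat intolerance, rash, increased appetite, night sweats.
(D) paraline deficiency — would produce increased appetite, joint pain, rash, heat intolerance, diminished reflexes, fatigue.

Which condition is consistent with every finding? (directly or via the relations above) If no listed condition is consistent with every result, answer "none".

For each candidate, compare predicted effects to what was observed:
(A) Tessaric fever — fails on rash, increased appetite, heat intolerance, joint pain, diminished reflexes, fatigue (predicts reduced appetite, not increased appetite; predicts cold intolerance, not heat intolerance)
(B) vestibular collapse — does not account for rash, fever
(C) Brannigan's condition — rash yes; fever yes; increased appetite yes; heat intolerance yes; joint pain yes (via increased appetite → joint pain); diminished reflexes yes (via fatigue → diminished reflexes); fatigue yes
(D) paraline deficiency — rash yes; fever NO; increased appetite yes; heat intolerance yes; joint pain yes; diminished reflexes yes; fatigue yes
(C) alone accounts for all the evidence.

C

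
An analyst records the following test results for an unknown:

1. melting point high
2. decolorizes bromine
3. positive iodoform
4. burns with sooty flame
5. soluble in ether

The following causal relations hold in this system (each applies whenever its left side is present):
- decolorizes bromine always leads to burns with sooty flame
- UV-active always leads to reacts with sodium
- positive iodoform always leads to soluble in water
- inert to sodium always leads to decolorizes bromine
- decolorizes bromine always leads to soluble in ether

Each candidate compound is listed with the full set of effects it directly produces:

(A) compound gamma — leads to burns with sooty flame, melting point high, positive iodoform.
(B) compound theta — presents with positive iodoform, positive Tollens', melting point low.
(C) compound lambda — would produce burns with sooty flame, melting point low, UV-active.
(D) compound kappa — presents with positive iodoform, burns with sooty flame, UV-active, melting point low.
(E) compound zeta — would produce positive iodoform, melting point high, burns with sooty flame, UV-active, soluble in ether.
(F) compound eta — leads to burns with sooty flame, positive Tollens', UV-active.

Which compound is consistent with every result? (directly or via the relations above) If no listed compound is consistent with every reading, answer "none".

none

Checking each candidate against the observations:
(A) compound gamma — does not account for decolorizes bromine, soluble in ether
(B) compound theta — fails on melting point high, decolorizes bromine, burns with sooty flame, soluble in ether (predicts melting point low, not melting point high)
(C) compound lambda — melting point high -; decolorizes bromine -; positive iodoform -; burns with sooty flame +; soluble in ether -
(D) compound kappa — melting point high -; decolorizes bromine -; positive iodoform +; burns with sooty flame +; soluble in ether -
(E) compound zeta — melting point high +; decolorizes bromine -; positive iodoform +; burns with sooty flame +; soluble in ether +
(F) compound eta — melting point high -; decolorizes bromine -; positive iodoform -; burns with sooty flame +; soluble in ether -
None of the listed candidates fits everything.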